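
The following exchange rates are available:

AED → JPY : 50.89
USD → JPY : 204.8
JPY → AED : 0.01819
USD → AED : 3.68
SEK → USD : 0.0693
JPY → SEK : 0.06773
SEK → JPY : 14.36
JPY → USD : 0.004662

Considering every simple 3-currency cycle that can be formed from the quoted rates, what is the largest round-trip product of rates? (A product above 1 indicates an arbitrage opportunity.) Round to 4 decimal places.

0.9613

JPY→SEK→USD→JPY: 0.06773 × 0.0693 × 204.8 = 0.96127
JPY→USD→AED→JPY: 0.004662 × 3.68 × 50.89 = 0.87308
Maximum is JPY→SEK→USD→JPY at 0.9613; no arbitrage — every cycle loses value.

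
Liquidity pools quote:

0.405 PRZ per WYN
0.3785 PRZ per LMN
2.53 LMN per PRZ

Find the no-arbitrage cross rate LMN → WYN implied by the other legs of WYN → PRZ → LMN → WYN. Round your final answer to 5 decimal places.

Known legs of the cycle: 0.405 × 2.53 = 1.02465
For no arbitrage the full-cycle product must be 1, so the missing rate is 1 / 1.02465 ≈ 0.9759430.

0.97594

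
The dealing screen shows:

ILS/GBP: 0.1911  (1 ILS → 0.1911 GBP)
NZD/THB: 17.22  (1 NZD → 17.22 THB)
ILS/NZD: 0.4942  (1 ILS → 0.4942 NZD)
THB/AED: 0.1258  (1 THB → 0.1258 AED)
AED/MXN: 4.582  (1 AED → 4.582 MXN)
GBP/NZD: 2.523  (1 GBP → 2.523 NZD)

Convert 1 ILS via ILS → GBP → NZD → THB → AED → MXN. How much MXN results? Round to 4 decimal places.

4.7857

1 ILS × 0.1911 = 0.1911 GBP
0.1911 GBP × 2.523 = 0.4821453 NZD
0.4821453 NZD × 17.22 = 8.302542066 THB
8.302542066 THB × 0.1258 = 1.0444597919028 AED
1.0444597919028 AED × 4.582 = 4.7857147664986296 MXN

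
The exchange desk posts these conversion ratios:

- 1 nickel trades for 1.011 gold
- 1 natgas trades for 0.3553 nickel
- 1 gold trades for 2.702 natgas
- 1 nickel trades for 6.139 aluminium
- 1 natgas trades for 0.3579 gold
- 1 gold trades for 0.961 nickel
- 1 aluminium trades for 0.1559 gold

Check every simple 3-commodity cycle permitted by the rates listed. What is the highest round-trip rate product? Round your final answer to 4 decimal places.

0.9706

nickel→gold→natgas→nickel: 1.011 × 2.702 × 0.3553 = 0.97058
nickel→aluminium→gold→nickel: 6.139 × 0.1559 × 0.961 = 0.91974
Maximum is nickel→gold→natgas→nickel at 0.9706; no arbitrage — every cycle loses value.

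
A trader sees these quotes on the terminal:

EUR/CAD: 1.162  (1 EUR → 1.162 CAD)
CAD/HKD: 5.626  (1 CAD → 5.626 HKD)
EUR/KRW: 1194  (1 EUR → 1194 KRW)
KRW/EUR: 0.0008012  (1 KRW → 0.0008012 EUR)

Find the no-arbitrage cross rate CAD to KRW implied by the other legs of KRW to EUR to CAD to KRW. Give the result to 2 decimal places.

1074.12

Known legs of the cycle: 0.0008012 × 1.162 = 0.0009309944
For no arbitrage the full-cycle product must be 1, so the missing rate is 1 / 0.0009309944 ≈ 1074.1203.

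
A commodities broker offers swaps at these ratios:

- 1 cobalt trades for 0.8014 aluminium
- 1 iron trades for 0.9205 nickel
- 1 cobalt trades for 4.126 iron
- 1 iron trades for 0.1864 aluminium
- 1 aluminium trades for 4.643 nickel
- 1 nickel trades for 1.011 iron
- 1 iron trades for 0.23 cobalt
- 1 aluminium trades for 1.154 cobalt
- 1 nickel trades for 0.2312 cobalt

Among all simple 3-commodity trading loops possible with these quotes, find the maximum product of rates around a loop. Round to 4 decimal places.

aluminium→cobalt→iron→aluminium: 1.154 × 4.126 × 0.1864 = 0.88753
nickel→cobalt→iron→nickel: 0.2312 × 4.126 × 0.9205 = 0.87809
nickel→iron→aluminium→nickel: 1.011 × 0.1864 × 4.643 = 0.87498
nickel→cobalt→aluminium→nickel: 0.2312 × 0.8014 × 4.643 = 0.86027
Maximum is aluminium→cobalt→iron→aluminium at 0.8875; no arbitrage — every cycle loses value.

0.8875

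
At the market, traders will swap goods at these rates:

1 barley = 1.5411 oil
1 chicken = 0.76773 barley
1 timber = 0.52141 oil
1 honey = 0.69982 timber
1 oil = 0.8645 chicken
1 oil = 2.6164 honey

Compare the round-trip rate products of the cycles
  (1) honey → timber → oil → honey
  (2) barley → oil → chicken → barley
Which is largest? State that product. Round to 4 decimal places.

(1) 0.69982 × 0.52141 × 2.6164 = 0.95471
(2) 1.5411 × 0.8645 × 0.76773 = 1.02283
Highest is cycle (2) at 1.0228 (>1, arbitrage).

1.0228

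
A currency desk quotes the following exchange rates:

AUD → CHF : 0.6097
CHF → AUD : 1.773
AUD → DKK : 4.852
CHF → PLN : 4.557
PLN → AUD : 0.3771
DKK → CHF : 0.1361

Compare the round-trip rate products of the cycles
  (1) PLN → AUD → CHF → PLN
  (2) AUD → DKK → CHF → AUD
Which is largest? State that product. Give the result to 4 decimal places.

(1) 0.3771 × 0.6097 × 4.557 = 1.04774
(2) 4.852 × 0.1361 × 1.773 = 1.17081
Highest is cycle (2) at 1.1708 (>1, arbitrage).

1.1708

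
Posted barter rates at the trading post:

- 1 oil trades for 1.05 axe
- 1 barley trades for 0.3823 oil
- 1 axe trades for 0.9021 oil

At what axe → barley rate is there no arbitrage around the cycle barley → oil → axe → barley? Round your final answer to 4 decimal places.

2.4912

Known legs of the cycle: 0.3823 × 1.05 = 0.401415
For no arbitrage the full-cycle product must be 1, so the missing rate is 1 / 0.401415 ≈ 2.491187.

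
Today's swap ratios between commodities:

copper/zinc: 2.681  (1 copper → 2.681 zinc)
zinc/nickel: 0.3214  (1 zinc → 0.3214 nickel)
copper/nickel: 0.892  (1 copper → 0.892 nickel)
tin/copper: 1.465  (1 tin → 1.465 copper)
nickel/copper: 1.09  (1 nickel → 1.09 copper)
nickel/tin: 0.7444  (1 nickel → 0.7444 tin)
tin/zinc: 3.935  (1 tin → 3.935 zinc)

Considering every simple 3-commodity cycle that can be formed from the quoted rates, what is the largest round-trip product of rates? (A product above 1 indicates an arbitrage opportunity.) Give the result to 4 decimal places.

0.9728

copper→nickel→tin→copper: 0.892 × 0.7444 × 1.465 = 0.97277
nickel→tin→zinc→nickel: 0.7444 × 3.935 × 0.3214 = 0.94145
copper→zinc→nickel→copper: 2.681 × 0.3214 × 1.09 = 0.93922
Maximum is copper→nickel→tin→copper at 0.9728; no arbitrage — every cycle loses value.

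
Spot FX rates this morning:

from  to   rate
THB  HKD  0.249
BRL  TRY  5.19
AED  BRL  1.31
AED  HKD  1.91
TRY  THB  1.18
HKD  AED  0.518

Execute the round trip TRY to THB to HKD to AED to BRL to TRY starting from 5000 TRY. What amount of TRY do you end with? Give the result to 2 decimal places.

5173.92

5000 TRY × 1.18 = 5900 THB
5900 THB × 0.249 = 1469.1 HKD
1469.1 HKD × 0.518 = 760.9938 AED
760.9938 AED × 1.31 = 996.901878 BRL
996.901878 BRL × 5.19 = 5173.92074682 TRY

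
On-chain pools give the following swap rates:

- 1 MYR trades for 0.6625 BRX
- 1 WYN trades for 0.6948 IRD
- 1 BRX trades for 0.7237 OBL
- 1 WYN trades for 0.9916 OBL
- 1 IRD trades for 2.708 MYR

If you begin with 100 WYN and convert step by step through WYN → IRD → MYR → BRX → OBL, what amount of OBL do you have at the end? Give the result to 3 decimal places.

100 WYN × 0.6948 = 69.48 IRD
69.48 IRD × 2.708 = 188.15184 MYR
188.15184 MYR × 0.6625 = 124.650594 BRX
124.650594 BRX × 0.7237 = 90.2096348778 OBL

90.210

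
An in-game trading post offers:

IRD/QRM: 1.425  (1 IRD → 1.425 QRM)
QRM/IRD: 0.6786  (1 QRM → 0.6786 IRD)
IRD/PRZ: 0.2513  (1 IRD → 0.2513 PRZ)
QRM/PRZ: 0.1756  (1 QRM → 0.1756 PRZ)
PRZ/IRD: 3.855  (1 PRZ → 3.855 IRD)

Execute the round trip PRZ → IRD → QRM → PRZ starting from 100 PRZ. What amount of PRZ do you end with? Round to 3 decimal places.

100 PRZ × 3.855 = 385.5 IRD
385.5 IRD × 1.425 = 549.3375 QRM
549.3375 QRM × 0.1756 = 96.463665 PRZ

96.464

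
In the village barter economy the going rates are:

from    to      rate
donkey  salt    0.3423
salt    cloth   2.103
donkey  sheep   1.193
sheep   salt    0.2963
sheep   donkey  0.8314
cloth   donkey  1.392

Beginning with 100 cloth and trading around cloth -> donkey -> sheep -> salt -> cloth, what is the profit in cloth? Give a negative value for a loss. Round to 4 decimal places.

3.4786

100 cloth × 1.392 = 139.2 donkey
139.2 donkey × 1.193 = 166.0656 sheep
166.0656 sheep × 0.2963 = 49.20523728 salt
49.20523728 salt × 2.103 = 103.47861399984 cloth
Net change: 103.47861399984 − 100 = 3.47861399984 cloth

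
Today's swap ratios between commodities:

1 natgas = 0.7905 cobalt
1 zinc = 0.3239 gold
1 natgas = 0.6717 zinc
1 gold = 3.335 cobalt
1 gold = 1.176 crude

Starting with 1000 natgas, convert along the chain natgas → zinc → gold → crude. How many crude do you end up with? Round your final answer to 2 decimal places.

255.85

1000 natgas × 0.6717 = 671.7 zinc
671.7 zinc × 0.3239 = 217.56363 gold
217.56363 gold × 1.176 = 255.85482888 crude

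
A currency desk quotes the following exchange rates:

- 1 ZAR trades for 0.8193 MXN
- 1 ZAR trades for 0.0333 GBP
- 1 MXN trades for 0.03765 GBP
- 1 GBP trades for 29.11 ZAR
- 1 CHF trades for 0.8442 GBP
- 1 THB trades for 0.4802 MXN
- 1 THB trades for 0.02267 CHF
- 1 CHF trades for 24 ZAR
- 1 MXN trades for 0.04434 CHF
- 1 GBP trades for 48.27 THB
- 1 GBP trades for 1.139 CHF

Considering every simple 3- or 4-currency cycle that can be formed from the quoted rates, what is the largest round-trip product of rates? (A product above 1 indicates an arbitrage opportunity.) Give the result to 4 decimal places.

CHF→GBP→THB→CHF: 0.8442 × 48.27 × 0.02267 = 0.92379
CHF→ZAR→GBP→CHF: 24 × 0.0333 × 1.139 = 0.91029
ZAR→MXN→GBP→ZAR: 0.8193 × 0.03765 × 29.11 = 0.89795
CHF→GBP→ZAR→MXN→CHF: 0.8442 × 29.11 × 0.8193 × 0.04434 = 0.89274
CHF→ZAR→GBP→THB→CHF: 24 × 0.0333 × 48.27 × 0.02267 = 0.87455
GBP→THB→MXN→GBP: 48.27 × 0.4802 × 0.03765 = 0.87270
CHF→ZAR→MXN→CHF: 24 × 0.8193 × 0.04434 = 0.87187
CHF→GBP→THB→MXN→CHF: 0.8442 × 48.27 × 0.4802 × 0.04434 = 0.86764
CHF→ZAR→MXN→GBP→CHF: 24 × 0.8193 × 0.03765 × 1.139 = 0.84322
Maximum is CHF→GBP→THB→CHF at 0.9238; no arbitrage — every cycle loses value.

0.9238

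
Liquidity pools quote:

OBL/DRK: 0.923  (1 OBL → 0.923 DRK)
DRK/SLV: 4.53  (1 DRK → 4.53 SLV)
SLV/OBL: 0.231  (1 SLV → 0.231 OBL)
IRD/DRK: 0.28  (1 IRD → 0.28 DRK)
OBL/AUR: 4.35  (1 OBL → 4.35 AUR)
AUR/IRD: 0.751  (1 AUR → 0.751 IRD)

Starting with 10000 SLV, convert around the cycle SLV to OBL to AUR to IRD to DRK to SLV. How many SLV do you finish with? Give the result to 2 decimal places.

9571.88

10000 SLV × 0.231 = 2310 OBL
2310 OBL × 4.35 = 10048.5 AUR
10048.5 AUR × 0.751 = 7546.4235 IRD
7546.4235 IRD × 0.28 = 2112.99858 DRK
2112.99858 DRK × 4.53 = 9571.8835674 SLV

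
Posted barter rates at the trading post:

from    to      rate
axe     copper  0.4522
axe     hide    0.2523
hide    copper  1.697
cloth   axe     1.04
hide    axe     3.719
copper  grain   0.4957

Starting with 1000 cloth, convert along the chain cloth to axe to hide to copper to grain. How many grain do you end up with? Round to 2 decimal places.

220.72

1000 cloth × 1.04 = 1040 axe
1040 axe × 0.2523 = 262.392 hide
262.392 hide × 1.697 = 445.279224 copper
445.279224 copper × 0.4957 = 220.7249113368 grain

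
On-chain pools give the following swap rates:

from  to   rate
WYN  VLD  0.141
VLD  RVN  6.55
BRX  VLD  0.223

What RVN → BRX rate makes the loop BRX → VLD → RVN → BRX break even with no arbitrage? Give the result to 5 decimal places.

Known legs of the cycle: 0.223 × 6.55 = 1.46065
For no arbitrage the full-cycle product must be 1, so the missing rate is 1 / 1.46065 ≈ 0.6846267.

0.68463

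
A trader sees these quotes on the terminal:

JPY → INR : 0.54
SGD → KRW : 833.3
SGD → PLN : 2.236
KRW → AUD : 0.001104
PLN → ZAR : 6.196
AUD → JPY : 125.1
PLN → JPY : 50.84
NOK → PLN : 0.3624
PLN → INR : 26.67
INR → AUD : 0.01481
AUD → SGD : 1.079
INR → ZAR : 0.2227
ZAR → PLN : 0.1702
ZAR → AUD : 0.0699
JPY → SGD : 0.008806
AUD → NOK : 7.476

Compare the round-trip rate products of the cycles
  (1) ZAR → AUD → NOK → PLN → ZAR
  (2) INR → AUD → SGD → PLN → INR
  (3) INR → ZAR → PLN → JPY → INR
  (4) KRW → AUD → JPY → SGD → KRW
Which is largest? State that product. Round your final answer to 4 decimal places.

(1) 0.0699 × 7.476 × 0.3624 × 6.196 = 1.17340
(2) 0.01481 × 1.079 × 2.236 × 26.67 = 0.95295
(3) 0.2227 × 0.1702 × 50.84 × 0.54 = 1.04059
(4) 0.001104 × 125.1 × 0.008806 × 833.3 = 1.01346
Highest is cycle (1) at 1.1734 (>1, arbitrage).

1.1734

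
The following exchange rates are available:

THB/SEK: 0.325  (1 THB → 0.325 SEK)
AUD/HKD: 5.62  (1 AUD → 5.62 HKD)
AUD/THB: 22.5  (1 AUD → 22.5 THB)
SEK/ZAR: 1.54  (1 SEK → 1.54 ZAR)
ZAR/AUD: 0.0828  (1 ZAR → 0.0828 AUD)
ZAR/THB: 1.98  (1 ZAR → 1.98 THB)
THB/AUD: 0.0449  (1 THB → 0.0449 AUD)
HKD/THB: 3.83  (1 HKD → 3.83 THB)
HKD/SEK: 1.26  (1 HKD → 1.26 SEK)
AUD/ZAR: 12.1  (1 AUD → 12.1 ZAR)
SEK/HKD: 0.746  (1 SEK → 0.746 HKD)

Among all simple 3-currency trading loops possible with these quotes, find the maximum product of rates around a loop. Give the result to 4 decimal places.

1.0757

AUD→ZAR→THB→AUD: 12.1 × 1.98 × 0.0449 = 1.07571
SEK→ZAR→THB→SEK: 1.54 × 1.98 × 0.325 = 0.99099
AUD→HKD→THB→AUD: 5.62 × 3.83 × 0.0449 = 0.96645
SEK→HKD→THB→SEK: 0.746 × 3.83 × 0.325 = 0.92858
Maximum is AUD→ZAR→THB→AUD at 1.0757; arbitrage exists.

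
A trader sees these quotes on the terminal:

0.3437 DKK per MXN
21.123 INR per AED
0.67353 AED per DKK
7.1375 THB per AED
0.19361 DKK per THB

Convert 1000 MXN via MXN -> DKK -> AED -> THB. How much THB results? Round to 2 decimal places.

1652.28

1000 MXN × 0.3437 = 343.7 DKK
343.7 DKK × 0.67353 = 231.492261 AED
231.492261 AED × 7.1375 = 1652.2760128875 THB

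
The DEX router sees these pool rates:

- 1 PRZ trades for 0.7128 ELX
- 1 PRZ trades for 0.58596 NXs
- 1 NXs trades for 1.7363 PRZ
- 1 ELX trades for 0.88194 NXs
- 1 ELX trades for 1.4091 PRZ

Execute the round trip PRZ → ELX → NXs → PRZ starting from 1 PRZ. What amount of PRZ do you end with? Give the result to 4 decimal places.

1 PRZ × 0.7128 = 0.7128 ELX
0.7128 ELX × 0.88194 = 0.628646832 NXs
0.628646832 NXs × 1.7363 = 1.0915194944016 PRZ

1.0915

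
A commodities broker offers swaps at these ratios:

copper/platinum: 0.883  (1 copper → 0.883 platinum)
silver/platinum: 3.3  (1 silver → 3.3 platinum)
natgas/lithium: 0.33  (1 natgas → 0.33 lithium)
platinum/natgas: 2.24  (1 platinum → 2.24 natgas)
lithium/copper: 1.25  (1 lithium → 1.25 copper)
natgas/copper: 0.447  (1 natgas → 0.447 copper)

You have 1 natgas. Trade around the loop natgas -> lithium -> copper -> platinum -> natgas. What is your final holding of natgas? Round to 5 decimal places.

1 natgas × 0.33 = 0.33 lithium
0.33 lithium × 1.25 = 0.4125 copper
0.4125 copper × 0.883 = 0.3642375 platinum
0.3642375 platinum × 2.24 = 0.815892 natgas

0.81589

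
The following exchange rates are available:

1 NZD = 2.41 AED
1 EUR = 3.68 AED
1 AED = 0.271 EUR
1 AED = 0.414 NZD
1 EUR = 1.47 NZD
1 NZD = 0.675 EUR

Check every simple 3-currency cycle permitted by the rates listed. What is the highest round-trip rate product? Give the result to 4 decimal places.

AED→NZD→EUR→AED: 0.414 × 0.675 × 3.68 = 1.02838
AED→EUR→NZD→AED: 0.271 × 1.47 × 2.41 = 0.96007
Maximum is AED→NZD→EUR→AED at 1.0284; arbitrage exists.

1.0284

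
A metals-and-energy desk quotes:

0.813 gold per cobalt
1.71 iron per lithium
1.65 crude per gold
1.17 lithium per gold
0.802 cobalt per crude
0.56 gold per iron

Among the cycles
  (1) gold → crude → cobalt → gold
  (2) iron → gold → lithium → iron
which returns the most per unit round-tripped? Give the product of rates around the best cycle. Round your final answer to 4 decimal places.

(1) 1.65 × 0.802 × 0.813 = 1.07584
(2) 0.56 × 1.17 × 1.71 = 1.12039
Highest is cycle (2) at 1.1204 (>1, arbitrage).

1.1204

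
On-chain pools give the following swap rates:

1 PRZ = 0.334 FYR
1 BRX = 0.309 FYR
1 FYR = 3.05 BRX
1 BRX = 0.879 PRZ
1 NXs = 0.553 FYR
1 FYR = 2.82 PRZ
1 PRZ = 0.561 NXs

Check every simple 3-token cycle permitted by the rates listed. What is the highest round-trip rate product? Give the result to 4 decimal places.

BRX→PRZ→FYR→BRX: 0.879 × 0.334 × 3.05 = 0.89544
NXs→FYR→PRZ→NXs: 0.553 × 2.82 × 0.561 = 0.87486
Maximum is BRX→PRZ→FYR→BRX at 0.8954; no arbitrage — every cycle loses value.

0.8954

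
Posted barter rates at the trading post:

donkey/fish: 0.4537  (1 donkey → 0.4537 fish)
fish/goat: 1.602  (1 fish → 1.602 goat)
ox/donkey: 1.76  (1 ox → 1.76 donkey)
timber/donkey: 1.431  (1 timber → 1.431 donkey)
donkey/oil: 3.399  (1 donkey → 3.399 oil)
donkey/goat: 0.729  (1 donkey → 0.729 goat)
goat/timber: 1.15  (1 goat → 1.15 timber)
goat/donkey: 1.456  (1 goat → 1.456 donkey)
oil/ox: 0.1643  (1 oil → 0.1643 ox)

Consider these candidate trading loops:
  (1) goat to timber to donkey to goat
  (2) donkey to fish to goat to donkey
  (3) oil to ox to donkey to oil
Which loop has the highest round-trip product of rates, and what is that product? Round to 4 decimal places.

1.1997

(1) 1.15 × 1.431 × 0.729 = 1.19968
(2) 0.4537 × 1.602 × 1.456 = 1.05826
(3) 0.1643 × 1.76 × 3.399 = 0.98288
Highest is cycle (1) at 1.1997 (>1, arbitrage).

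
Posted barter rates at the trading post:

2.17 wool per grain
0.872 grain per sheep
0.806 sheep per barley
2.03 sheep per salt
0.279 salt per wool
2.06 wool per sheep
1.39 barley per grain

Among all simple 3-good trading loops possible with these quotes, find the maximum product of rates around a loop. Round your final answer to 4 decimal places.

salt→sheep→wool→salt: 2.03 × 2.06 × 0.279 = 1.16672
sheep→grain→barley→sheep: 0.872 × 1.39 × 0.806 = 0.97694
Maximum is salt→sheep→wool→salt at 1.1667; arbitrage exists.

1.1667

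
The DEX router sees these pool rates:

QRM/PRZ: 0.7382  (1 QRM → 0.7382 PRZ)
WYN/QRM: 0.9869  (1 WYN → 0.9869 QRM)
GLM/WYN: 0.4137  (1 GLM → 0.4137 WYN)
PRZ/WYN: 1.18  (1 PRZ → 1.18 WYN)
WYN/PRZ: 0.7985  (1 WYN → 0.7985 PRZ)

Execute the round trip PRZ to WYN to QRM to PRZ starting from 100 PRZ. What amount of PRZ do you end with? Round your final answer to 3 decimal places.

85.966

100 PRZ × 1.18 = 118 WYN
118 WYN × 0.9869 = 116.4542 QRM
116.4542 QRM × 0.7382 = 85.96649044 PRZ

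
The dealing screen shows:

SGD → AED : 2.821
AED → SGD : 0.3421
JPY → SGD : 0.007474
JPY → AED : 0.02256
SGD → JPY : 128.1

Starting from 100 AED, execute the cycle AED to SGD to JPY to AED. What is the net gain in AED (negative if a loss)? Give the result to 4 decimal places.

-1.1353

100 AED × 0.3421 = 34.21 SGD
34.21 SGD × 128.1 = 4382.301 JPY
4382.301 JPY × 0.02256 = 98.86471056 AED
Net change: 98.86471056 − 100 = -1.13528944 AED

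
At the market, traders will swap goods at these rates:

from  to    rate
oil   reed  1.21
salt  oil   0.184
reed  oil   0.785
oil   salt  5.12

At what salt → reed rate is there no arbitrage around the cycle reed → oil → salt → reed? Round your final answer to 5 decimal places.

0.24881

Known legs of the cycle: 0.785 × 5.12 = 4.0192
For no arbitrage the full-cycle product must be 1, so the missing rate is 1 / 4.0192 ≈ 0.2488057.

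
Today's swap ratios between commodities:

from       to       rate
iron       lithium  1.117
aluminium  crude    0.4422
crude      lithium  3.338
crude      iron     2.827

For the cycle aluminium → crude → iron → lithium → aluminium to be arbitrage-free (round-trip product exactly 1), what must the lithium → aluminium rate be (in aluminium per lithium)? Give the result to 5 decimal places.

0.71615

Known legs of the cycle: 0.4422 × 2.827 × 1.117 = 1.3963610298
For no arbitrage the full-cycle product must be 1, so the missing rate is 1 / 1.3963610298 ≈ 0.7161472.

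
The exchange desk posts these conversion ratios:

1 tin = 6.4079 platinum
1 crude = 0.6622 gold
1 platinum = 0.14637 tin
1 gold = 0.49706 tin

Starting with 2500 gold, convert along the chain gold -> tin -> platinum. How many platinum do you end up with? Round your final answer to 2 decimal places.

2500 gold × 0.49706 = 1242.65 tin
1242.65 tin × 6.4079 = 7962.776935 platinum

7962.78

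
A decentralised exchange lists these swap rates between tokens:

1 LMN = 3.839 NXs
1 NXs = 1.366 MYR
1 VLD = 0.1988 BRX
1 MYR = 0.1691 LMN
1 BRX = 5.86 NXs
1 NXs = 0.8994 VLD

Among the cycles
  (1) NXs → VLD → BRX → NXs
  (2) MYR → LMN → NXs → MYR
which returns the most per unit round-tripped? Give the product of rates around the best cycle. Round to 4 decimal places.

1.0478

(1) 0.8994 × 0.1988 × 5.86 = 1.04777
(2) 0.1691 × 3.839 × 1.366 = 0.88677
Highest is cycle (1) at 1.0478 (>1, arbitrage).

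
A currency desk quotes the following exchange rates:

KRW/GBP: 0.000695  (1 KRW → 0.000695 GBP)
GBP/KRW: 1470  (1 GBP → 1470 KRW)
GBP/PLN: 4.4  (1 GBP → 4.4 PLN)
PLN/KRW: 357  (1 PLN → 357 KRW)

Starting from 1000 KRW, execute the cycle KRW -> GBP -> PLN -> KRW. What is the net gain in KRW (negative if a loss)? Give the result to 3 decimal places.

91.706

1000 KRW × 0.000695 = 0.695 GBP
0.695 GBP × 4.4 = 3.058 PLN
3.058 PLN × 357 = 1091.706 KRW
Net change: 1091.706 − 1000 = 91.706 KRW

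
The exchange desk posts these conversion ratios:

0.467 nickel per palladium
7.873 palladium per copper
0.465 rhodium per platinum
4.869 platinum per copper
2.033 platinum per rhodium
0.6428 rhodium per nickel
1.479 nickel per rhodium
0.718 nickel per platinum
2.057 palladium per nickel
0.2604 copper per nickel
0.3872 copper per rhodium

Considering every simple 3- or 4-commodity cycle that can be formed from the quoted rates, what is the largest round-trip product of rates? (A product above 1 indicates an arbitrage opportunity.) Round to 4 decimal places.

nickel→copper→palladium→nickel: 0.2604 × 7.873 × 0.467 = 0.95741
rhodium→platinum→nickel→rhodium: 2.033 × 0.718 × 0.6428 = 0.93829
rhodium→copper→palladium→nickel→rhodium: 0.3872 × 7.873 × 0.467 × 0.6428 = 0.91510
nickel→copper→platinum→nickel: 0.2604 × 4.869 × 0.718 = 0.91034
rhodium→copper→platinum→rhodium: 0.3872 × 4.869 × 0.465 = 0.87665
rhodium→nickel→copper→platinum→rhodium: 1.479 × 0.2604 × 4.869 × 0.465 = 0.87197
rhodium→copper→platinum→nickel→rhodium: 0.3872 × 4.869 × 0.718 × 0.6428 = 0.87011
Maximum is nickel→copper→palladium→nickel at 0.9574; no arbitrage — every cycle loses value.

0.9574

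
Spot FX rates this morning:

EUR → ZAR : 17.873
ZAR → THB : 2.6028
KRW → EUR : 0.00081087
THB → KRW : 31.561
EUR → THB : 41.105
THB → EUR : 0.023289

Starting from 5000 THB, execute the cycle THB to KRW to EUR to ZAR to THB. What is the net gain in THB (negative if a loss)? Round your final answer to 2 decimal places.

5000 THB × 31.561 = 157805 KRW
157805 KRW × 0.00081087 = 127.95934035 EUR
127.95934035 EUR × 17.873 = 2287.01729007555 ZAR
2287.01729007555 ZAR × 2.6028 = 5952.64860260864154 THB
Net change: 5952.64860260864154 − 5000 = 952.64860260864154 THB

952.65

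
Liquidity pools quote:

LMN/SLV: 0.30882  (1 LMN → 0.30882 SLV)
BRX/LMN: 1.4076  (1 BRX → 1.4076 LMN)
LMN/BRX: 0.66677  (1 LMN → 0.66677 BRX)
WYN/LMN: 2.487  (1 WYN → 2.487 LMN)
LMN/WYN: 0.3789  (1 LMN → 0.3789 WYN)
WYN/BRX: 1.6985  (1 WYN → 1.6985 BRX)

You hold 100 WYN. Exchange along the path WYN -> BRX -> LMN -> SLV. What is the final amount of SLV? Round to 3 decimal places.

73.833

100 WYN × 1.6985 = 169.85 BRX
169.85 BRX × 1.4076 = 239.08086 LMN
239.08086 LMN × 0.30882 = 73.8329511852 SLV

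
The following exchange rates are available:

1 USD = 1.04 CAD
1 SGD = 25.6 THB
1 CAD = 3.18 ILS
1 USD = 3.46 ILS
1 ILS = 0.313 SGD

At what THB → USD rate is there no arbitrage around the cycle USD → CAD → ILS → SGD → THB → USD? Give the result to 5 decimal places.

Known legs of the cycle: 1.04 × 3.18 × 0.313 × 25.6 = 26.49993216
For no arbitrage the full-cycle product must be 1, so the missing rate is 1 / 26.49993216 ≈ 0.0377359.

0.03774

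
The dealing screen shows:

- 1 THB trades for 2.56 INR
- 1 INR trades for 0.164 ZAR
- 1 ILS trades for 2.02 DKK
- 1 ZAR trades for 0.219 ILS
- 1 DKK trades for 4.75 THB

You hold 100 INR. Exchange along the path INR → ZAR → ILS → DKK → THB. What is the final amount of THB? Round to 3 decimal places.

34.461

100 INR × 0.164 = 16.4 ZAR
16.4 ZAR × 0.219 = 3.5916 ILS
3.5916 ILS × 2.02 = 7.255032 DKK
7.255032 DKK × 4.75 = 34.461402 THB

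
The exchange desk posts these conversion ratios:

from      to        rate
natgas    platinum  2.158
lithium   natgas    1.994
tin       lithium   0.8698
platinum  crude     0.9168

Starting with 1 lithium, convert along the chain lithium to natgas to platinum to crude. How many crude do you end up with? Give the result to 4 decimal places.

1 lithium × 1.994 = 1.994 natgas
1.994 natgas × 2.158 = 4.303052 platinum
4.303052 platinum × 0.9168 = 3.9450380736 crude

3.9450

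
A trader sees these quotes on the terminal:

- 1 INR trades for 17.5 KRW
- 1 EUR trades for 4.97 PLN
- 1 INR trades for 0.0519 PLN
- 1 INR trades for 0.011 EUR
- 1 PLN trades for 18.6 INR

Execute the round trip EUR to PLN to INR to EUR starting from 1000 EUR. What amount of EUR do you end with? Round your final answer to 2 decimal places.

1000 EUR × 4.97 = 4970 PLN
4970 PLN × 18.6 = 92442 INR
92442 INR × 0.011 = 1016.862 EUR

1016.86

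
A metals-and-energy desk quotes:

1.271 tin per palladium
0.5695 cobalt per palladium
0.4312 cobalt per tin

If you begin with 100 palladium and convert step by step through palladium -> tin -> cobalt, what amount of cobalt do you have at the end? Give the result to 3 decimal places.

54.806

100 palladium × 1.271 = 127.1 tin
127.1 tin × 0.4312 = 54.80552 cobalt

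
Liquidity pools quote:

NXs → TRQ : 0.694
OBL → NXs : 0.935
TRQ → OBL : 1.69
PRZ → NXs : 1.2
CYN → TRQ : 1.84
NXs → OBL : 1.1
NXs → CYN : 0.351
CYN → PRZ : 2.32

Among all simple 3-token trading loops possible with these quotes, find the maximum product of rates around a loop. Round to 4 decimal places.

1.0966

TRQ→OBL→NXs→TRQ: 1.69 × 0.935 × 0.694 = 1.09662
NXs→CYN→PRZ→NXs: 0.351 × 2.32 × 1.2 = 0.97718
Maximum is TRQ→OBL→NXs→TRQ at 1.0966; arbitrage exists.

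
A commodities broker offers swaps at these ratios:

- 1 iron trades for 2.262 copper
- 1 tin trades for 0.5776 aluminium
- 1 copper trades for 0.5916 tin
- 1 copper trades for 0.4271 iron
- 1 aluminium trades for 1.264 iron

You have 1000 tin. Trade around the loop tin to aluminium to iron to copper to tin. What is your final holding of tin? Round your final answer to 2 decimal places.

977.00

1000 tin × 0.5776 = 577.6 aluminium
577.6 aluminium × 1.264 = 730.0864 iron
730.0864 iron × 2.262 = 1651.4554368 copper
1651.4554368 copper × 0.5916 = 977.00103641088 tin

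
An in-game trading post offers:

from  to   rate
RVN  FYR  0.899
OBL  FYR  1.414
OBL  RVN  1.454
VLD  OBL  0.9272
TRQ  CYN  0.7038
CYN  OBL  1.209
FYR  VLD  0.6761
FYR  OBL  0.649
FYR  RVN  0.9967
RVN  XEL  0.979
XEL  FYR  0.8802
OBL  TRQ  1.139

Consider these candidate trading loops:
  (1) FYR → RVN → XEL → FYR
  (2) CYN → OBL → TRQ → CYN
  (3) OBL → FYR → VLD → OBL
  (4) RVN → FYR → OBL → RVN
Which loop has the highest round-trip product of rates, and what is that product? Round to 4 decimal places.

0.9692

(1) 0.9967 × 0.979 × 0.8802 = 0.85887
(2) 1.209 × 1.139 × 0.7038 = 0.96917
(3) 1.414 × 0.6761 × 0.9272 = 0.88641
(4) 0.899 × 0.649 × 1.454 = 0.84834
Highest is cycle (2) at 0.9692 (≤1, no arbitrage).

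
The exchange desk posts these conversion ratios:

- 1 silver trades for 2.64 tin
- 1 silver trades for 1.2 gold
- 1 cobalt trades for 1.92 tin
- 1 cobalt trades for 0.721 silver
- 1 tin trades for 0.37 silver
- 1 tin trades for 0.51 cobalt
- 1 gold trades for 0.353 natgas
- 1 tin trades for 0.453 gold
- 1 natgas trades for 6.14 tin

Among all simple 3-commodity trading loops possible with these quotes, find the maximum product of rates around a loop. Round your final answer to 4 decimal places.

0.9818

tin→gold→natgas→tin: 0.453 × 0.353 × 6.14 = 0.98184
tin→cobalt→silver→tin: 0.51 × 0.721 × 2.64 = 0.97075
Maximum is tin→gold→natgas→tin at 0.9818; no arbitrage — every cycle loses value.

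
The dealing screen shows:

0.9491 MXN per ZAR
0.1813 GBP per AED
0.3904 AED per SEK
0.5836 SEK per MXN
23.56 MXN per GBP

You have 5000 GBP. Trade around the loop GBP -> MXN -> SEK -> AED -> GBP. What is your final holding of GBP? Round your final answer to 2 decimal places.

4865.96

5000 GBP × 23.56 = 117800 MXN
117800 MXN × 0.5836 = 68748.08 SEK
68748.08 SEK × 0.3904 = 26839.250432 AED
26839.250432 AED × 0.1813 = 4865.9561033216 GBP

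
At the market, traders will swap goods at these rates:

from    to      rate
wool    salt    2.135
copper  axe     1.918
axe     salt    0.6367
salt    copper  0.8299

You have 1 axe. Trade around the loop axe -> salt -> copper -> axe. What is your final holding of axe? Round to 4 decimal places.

1.0135

1 axe × 0.6367 = 0.6367 salt
0.6367 salt × 0.8299 = 0.52839733 copper
0.52839733 copper × 1.918 = 1.01346607894 axe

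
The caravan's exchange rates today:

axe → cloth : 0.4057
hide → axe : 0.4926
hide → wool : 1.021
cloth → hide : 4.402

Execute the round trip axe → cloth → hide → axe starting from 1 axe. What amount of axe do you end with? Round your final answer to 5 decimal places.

0.87973

1 axe × 0.4057 = 0.4057 cloth
0.4057 cloth × 4.402 = 1.7858914 hide
1.7858914 hide × 0.4926 = 0.87973010364 axe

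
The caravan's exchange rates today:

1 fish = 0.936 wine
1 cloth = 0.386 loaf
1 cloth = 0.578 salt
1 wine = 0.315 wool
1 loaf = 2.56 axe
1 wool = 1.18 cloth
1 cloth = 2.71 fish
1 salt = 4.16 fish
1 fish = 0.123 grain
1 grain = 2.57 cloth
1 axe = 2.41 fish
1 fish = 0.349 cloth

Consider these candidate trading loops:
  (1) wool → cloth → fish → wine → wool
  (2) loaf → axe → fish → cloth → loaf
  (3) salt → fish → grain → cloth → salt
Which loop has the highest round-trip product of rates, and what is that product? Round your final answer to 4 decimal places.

0.9428

(1) 1.18 × 2.71 × 0.936 × 0.315 = 0.94284
(2) 2.56 × 2.41 × 0.349 × 0.386 = 0.83113
(3) 4.16 × 0.123 × 2.57 × 0.578 = 0.76008
Highest is cycle (1) at 0.9428 (≤1, no arbitrage).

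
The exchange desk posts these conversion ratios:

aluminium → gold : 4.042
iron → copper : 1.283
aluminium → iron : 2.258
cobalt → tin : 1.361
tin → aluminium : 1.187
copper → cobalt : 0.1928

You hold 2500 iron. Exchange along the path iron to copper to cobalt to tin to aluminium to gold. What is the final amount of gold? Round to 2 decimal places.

2500 iron × 1.283 = 3207.5 copper
3207.5 copper × 0.1928 = 618.406 cobalt
618.406 cobalt × 1.361 = 841.650566 tin
841.650566 tin × 1.187 = 999.039221842 aluminium
999.039221842 aluminium × 4.042 = 4038.116534685364 gold

4038.12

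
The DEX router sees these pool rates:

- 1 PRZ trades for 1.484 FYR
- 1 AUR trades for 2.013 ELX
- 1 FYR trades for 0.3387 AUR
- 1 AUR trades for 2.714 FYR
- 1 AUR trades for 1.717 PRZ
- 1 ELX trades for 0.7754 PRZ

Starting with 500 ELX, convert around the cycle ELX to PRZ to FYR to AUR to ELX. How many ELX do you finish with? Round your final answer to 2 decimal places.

500 ELX × 0.7754 = 387.7 PRZ
387.7 PRZ × 1.484 = 575.3468 FYR
575.3468 FYR × 0.3387 = 194.86996116 AUR
194.86996116 AUR × 2.013 = 392.27323181508 ELX

392.27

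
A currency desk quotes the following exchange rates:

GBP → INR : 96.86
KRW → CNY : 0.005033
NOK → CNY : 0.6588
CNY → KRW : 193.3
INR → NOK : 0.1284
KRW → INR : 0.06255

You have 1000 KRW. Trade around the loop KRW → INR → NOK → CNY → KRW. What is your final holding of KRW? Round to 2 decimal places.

1000 KRW × 0.06255 = 62.55 INR
62.55 INR × 0.1284 = 8.03142 NOK
8.03142 NOK × 0.6588 = 5.291099496 CNY
5.291099496 CNY × 193.3 = 1022.7695325768 KRW

1022.77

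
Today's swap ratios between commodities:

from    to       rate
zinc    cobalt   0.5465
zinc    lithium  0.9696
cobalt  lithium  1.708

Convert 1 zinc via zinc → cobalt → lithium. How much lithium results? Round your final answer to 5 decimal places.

0.93342

1 zinc × 0.5465 = 0.5465 cobalt
0.5465 cobalt × 1.708 = 0.933422 lithium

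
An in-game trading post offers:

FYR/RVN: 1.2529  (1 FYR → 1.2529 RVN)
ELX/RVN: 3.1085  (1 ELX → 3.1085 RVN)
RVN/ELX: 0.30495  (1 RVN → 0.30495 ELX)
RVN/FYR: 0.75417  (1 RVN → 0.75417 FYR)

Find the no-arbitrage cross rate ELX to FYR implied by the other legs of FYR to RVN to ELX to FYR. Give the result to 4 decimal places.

Known legs of the cycle: 1.2529 × 0.30495 = 0.382071855
For no arbitrage the full-cycle product must be 1, so the missing rate is 1 / 0.382071855 ≈ 2.617309.

2.6173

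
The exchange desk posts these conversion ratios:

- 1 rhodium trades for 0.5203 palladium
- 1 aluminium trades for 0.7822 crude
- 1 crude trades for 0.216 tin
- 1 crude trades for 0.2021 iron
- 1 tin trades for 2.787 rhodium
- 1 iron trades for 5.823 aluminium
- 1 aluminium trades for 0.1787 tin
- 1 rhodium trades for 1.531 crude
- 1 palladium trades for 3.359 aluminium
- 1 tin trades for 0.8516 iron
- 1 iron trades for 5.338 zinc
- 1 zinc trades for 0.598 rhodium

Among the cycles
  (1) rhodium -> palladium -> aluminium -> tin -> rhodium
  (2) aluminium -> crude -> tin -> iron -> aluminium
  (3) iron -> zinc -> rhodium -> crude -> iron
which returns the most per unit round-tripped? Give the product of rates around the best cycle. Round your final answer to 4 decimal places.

(1) 0.5203 × 3.359 × 0.1787 × 2.787 = 0.87041
(2) 0.7822 × 0.216 × 0.8516 × 5.823 = 0.83783
(3) 5.338 × 0.598 × 1.531 × 0.2021 = 0.98769
Highest is cycle (3) at 0.9877 (≤1, no arbitrage).

0.9877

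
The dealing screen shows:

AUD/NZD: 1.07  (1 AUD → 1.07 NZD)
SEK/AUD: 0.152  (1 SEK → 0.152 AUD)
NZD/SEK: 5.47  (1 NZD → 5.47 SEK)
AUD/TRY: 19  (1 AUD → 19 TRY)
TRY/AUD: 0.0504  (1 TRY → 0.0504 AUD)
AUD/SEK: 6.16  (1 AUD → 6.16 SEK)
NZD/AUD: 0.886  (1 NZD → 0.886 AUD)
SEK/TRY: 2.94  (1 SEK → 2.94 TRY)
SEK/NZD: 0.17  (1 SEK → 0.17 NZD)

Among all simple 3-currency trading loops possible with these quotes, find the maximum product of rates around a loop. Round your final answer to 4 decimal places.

SEK→NZD→AUD→SEK: 0.17 × 0.886 × 6.16 = 0.92782
SEK→TRY→AUD→SEK: 2.94 × 0.0504 × 6.16 = 0.91276
SEK→AUD→NZD→SEK: 0.152 × 1.07 × 5.47 = 0.88964
Maximum is SEK→NZD→AUD→SEK at 0.9278; no arbitrage — every cycle loses value.

0.9278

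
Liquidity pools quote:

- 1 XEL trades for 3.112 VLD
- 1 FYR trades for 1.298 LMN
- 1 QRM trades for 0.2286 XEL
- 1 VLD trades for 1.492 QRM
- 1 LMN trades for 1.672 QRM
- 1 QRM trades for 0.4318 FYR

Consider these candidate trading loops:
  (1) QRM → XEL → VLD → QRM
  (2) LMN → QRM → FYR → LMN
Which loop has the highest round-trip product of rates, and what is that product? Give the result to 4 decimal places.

1.0614

(1) 0.2286 × 3.112 × 1.492 = 1.06141
(2) 1.672 × 0.4318 × 1.298 = 0.93712
Highest is cycle (1) at 1.0614 (>1, arbitrage).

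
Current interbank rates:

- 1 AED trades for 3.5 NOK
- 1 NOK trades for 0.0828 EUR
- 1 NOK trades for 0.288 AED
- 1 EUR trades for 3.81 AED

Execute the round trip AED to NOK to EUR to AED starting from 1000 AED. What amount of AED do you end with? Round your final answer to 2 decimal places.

1104.14

1000 AED × 3.5 = 3500 NOK
3500 NOK × 0.0828 = 289.8 EUR
289.8 EUR × 3.81 = 1104.138 AED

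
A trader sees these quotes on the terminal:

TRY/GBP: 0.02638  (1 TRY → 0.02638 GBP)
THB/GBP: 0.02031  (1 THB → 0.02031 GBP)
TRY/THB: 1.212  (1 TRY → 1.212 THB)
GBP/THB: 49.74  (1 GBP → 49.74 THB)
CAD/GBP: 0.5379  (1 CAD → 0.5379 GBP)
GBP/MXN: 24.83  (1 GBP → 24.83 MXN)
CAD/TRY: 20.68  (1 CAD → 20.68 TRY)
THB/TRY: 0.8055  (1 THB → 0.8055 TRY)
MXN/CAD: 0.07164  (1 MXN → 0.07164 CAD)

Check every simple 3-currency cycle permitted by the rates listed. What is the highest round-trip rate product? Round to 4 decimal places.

1.0569

THB→TRY→GBP→THB: 0.8055 × 0.02638 × 49.74 = 1.05693
CAD→GBP→MXN→CAD: 0.5379 × 24.83 × 0.07164 = 0.95683
Maximum is THB→TRY→GBP→THB at 1.0569; arbitrage exists.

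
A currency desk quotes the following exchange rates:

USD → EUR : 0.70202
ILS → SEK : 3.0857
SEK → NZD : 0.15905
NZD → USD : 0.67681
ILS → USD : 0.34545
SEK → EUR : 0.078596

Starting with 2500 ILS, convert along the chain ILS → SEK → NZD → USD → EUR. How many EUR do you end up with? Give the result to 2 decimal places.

2500 ILS × 3.0857 = 7714.25 SEK
7714.25 SEK × 0.15905 = 1226.9514625 NZD
1226.9514625 NZD × 0.67681 = 830.413019334625 USD
830.413019334625 USD × 0.70202 = 582.9665478332934425 EUR

582.97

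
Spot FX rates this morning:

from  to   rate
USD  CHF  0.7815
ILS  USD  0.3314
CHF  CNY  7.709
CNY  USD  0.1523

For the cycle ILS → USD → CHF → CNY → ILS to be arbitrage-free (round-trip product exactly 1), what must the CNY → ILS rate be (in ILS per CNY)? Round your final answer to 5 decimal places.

Known legs of the cycle: 0.3314 × 0.7815 × 7.709 = 1.9965469719
For no arbitrage the full-cycle product must be 1, so the missing rate is 1 / 1.9965469719 ≈ 0.5008648.

0.50086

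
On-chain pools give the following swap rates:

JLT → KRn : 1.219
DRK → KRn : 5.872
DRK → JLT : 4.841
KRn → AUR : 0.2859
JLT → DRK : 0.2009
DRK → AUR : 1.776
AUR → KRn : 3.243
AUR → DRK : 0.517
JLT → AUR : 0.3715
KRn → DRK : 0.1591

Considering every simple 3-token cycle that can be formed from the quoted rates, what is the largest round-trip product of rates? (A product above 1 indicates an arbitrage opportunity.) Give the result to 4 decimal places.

0.9389

DRK→JLT→KRn→DRK: 4.841 × 1.219 × 0.1591 = 0.93888
AUR→DRK→JLT→AUR: 0.517 × 4.841 × 0.3715 = 0.92979
AUR→KRn→DRK→AUR: 3.243 × 0.1591 × 1.776 = 0.91635
AUR→DRK→KRn→AUR: 0.517 × 5.872 × 0.2859 = 0.86794
Maximum is DRK→JLT→KRn→DRK at 0.9389; no arbitrage — every cycle loses value.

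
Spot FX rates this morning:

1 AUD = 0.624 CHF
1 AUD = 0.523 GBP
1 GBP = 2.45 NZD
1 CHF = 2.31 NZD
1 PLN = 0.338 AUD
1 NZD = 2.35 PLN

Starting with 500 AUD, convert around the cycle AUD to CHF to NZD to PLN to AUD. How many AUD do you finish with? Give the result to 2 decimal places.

500 AUD × 0.624 = 312 CHF
312 CHF × 2.31 = 720.72 NZD
720.72 NZD × 2.35 = 1693.692 PLN
1693.692 PLN × 0.338 = 572.467896 AUD

572.47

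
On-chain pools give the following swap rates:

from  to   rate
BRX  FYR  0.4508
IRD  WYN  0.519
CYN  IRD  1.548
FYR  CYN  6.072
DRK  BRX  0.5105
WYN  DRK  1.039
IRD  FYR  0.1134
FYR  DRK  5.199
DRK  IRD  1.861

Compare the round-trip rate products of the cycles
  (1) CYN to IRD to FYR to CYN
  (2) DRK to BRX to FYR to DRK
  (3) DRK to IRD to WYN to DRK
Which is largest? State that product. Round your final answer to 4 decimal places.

1.1965

(1) 1.548 × 0.1134 × 6.072 = 1.06590
(2) 0.5105 × 0.4508 × 5.199 = 1.19646
(3) 1.861 × 0.519 × 1.039 = 1.00353
Highest is cycle (2) at 1.1965 (>1, arbitrage).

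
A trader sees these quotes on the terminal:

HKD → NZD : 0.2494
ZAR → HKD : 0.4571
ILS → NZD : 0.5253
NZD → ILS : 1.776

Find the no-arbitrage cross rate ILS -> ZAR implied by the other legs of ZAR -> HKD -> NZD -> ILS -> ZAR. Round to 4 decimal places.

4.9391

Known legs of the cycle: 0.4571 × 0.2494 × 1.776 = 0.20246531424
For no arbitrage the full-cycle product must be 1, so the missing rate is 1 / 0.20246531424 ≈ 4.939118.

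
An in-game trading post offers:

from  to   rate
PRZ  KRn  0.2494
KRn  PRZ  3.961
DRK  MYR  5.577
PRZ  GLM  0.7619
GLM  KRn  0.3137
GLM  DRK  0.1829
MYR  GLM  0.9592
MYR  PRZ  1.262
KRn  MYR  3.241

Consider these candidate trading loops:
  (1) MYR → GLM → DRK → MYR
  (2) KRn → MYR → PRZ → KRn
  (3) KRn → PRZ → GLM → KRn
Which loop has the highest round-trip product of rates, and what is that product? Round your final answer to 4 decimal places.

(1) 0.9592 × 0.1829 × 5.577 = 0.97842
(2) 3.241 × 1.262 × 0.2494 = 1.02008
(3) 3.961 × 0.7619 × 0.3137 = 0.94671
Highest is cycle (2) at 1.0201 (>1, arbitrage).

1.0201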